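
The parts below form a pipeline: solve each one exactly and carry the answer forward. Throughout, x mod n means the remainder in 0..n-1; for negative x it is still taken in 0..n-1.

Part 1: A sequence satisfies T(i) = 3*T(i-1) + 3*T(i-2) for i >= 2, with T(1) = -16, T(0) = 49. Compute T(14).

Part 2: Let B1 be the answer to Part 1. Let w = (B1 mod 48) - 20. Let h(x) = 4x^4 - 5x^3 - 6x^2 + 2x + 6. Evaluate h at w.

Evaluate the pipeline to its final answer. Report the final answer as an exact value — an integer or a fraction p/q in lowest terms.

356887

Part 1: T(2) = 3*(-16) + 3*(49) = 99; iterating: T(2)=99, T(3)=249, T(4)=1044, T(5)=3879, T(6)=14769, T(7)=55944, T(8)=212139, T(9)=804249, T(10)=3049164, T(11)=11560239, T(12)=43828209, T(13)=166165344, T(14)=629980659; answer 629980659
Part 2: B1 = 629980659; w = -17; 4*(-17)^4 - 5*(-17)^3 - 6*(-17)^2 + 2*(-17)^1 + 6 = (334084) + (24565) + (-1734) + (-34) + (6) = 356887; answer 356887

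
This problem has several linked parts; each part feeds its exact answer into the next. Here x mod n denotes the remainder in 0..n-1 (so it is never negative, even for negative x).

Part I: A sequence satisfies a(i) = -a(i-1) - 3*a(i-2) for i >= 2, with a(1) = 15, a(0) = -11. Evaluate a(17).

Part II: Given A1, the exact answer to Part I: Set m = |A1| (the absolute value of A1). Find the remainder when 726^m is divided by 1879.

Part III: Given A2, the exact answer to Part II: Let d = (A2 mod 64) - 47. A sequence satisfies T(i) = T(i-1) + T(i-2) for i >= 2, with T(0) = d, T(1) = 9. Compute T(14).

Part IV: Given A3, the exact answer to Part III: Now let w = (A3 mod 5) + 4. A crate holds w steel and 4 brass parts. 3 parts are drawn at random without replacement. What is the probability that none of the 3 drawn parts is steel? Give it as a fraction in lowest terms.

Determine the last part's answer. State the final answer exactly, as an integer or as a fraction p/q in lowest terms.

Part I: a(2) = -1*(15) - 3*(-11) = 18; iterating: a(2)=18, a(3)=-63, a(4)=9, a(5)=180, a(6)=-207, a(7)=-333, a(8)=954, a(9)=45, a(10)=-2907, a(11)=2772, a(12)=5949, a(13)=-14265, a(14)=-3582, a(15)=46377, a(16)=-35631, a(17)=-103500; answer -103500
Part II: A1 = -103500; m = 103500; squarings mod 1879: 726^1=726, 726^2=956, 726^4=742, 726^8=17, 726^16=289, 726^32=845, 726^64=5, 726^128=25, 726^256=625, 726^512=1672, 726^1024=1511, 726^2048=136, 726^4096=1585, 726^8192=2, 726^16384=4, 726^32768=16, 726^65536=256; 726^103500 = 726^4 * 726^8 * 726^64 * 726^1024 * 726^4096 * 726^32768 * 726^65536 = 1359 (mod 1879); answer 1359
Part III: A2 = 1359; d = -32; T(2) = 1*(9) + 1*(-32) = -23; iterating: T(2)=-23, T(3)=-14, T(4)=-37, T(5)=-51, T(6)=-88, T(7)=-139, T(8)=-227, T(9)=-366, T(10)=-593, T(11)=-959, T(12)=-1552, T(13)=-2511, T(14)=-4063; answer -4063
Part IV: A3 = -4063; w = 6; total draws C(10,3) = 120; favorable C(4,3) = 4; P = 1/30; answer 1/30

1/30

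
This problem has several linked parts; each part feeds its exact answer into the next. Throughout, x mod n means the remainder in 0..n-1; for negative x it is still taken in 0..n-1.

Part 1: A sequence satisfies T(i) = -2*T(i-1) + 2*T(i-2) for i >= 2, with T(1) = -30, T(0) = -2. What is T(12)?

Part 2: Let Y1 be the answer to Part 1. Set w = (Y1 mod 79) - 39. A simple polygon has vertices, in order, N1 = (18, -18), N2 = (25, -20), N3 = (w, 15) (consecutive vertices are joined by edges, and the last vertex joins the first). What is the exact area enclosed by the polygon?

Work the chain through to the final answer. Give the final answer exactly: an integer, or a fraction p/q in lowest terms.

243/2

Part 1: T(2) = -2*(-30) + 2*(-2) = 56; iterating: T(2)=56, T(3)=-172, T(4)=456, T(5)=-1256, T(6)=3424, T(7)=-9360, T(8)=25568, T(9)=-69856, T(10)=190848, T(11)=-521408, T(12)=1424512; answer 1424512
Part 2: Y1 = 1424512; w = 24; cross terms: (18*-20 - 25*-18)=90, (25*15 - 24*-20)=855, (24*-18 - 18*15)=-702; twice the area = |243| = 243; area = 243/2; answer 243/2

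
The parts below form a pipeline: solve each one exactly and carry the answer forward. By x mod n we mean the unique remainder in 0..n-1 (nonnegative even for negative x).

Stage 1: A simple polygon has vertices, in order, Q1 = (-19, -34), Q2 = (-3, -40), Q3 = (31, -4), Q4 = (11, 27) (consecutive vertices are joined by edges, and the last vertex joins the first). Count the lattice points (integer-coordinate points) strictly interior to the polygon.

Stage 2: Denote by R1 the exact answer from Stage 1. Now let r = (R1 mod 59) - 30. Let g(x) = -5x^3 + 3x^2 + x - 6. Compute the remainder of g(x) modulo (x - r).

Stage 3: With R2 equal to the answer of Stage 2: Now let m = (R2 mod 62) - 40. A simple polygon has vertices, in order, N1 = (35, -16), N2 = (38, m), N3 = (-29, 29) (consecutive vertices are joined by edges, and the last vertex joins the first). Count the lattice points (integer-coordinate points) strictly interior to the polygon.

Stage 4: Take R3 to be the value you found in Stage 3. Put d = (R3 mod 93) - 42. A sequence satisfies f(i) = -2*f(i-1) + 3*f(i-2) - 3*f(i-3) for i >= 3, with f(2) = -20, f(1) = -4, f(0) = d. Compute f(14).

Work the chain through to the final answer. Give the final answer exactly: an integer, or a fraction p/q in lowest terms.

10088149

Stage 1: cross terms: (-19*-40 - -3*-34)=658, (-3*-4 - 31*-40)=1252, (31*27 - 11*-4)=881, (11*-34 - -19*27)=139; twice the area = |2930| = 2930; area = 1465; boundary points = 2 + 2 + 1 + 1 = 6; strictly interior points = area - boundary/2 + 1 = 1463; answer 1463
Stage 2: R1 = 1463; r = 17; remainder = value at the root: -5*(17)^3 + 3*(17)^2 + 1*(17)^1 - 6 = (-24565) + (867) + (17) + (-6) = -23687; answer -23687
Stage 3: R2 = -23687; m = 19; cross terms: (35*19 - 38*-16)=1273, (38*29 - -29*19)=1653, (-29*-16 - 35*29)=-551; twice the area = |2375| = 2375; area = 2375/2; boundary points = 1 + 1 + 1 = 3; strictly interior points = area - boundary/2 + 1 = 1187; answer 1187
Stage 4: R3 = 1187; d = 29; f(3) = -2*(-20) + 3*(-4) - 3*(29) = -59; iterating: f(3)=-59, f(4)=70, f(5)=-257, f(6)=901, f(7)=-2783, f(8)=9040, f(9)=-29132, f(10)=93733, f(11)=-301982, f(12)=972559, f(13)=-3132263, f(14)=10088149; answer 10088149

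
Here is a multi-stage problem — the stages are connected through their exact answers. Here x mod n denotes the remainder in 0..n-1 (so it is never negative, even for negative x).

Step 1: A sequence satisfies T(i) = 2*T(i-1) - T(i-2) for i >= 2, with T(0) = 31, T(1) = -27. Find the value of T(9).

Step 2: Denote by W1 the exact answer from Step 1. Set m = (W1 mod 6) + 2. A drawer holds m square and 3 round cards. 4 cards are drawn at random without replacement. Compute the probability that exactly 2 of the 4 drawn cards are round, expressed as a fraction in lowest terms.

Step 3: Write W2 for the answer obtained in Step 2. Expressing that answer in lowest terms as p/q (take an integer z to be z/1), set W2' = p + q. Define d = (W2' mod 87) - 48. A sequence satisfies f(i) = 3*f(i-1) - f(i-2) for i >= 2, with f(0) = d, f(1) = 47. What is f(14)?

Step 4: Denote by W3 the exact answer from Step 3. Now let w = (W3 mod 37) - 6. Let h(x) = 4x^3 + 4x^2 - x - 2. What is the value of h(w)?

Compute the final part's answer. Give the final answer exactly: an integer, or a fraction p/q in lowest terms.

Step 1: T(2) = 2*(-27) - 1*(31) = -85; iterating: T(2)=-85, T(3)=-143, T(4)=-201, T(5)=-259, T(6)=-317, T(7)=-375, T(8)=-433, T(9)=-491; answer -491
Step 2: W1 = -491; m = 3; total draws C(6,4) = 15; favorable C(3,2)*C(3,2) = 9; P = 3/5; answer 3/5
Step 3: W2 = 3/5; threaded value p + q = 8; d = -40; f(2) = 3*(47) - 1*(-40) = 181; iterating: f(2)=181, f(3)=496, f(4)=1307, f(5)=3425, f(6)=8968, f(7)=23479, f(8)=61469, f(9)=160928, f(10)=421315, f(11)=1103017, f(12)=2887736, f(13)=7560191, f(14)=19792837; answer 19792837
Step 4: W3 = 19792837; w = 14; 4*(14)^3 + 4*(14)^2 - 1*(14)^1 - 2 = (10976) + (784) + (-14) + (-2) = 11744; answer 11744

11744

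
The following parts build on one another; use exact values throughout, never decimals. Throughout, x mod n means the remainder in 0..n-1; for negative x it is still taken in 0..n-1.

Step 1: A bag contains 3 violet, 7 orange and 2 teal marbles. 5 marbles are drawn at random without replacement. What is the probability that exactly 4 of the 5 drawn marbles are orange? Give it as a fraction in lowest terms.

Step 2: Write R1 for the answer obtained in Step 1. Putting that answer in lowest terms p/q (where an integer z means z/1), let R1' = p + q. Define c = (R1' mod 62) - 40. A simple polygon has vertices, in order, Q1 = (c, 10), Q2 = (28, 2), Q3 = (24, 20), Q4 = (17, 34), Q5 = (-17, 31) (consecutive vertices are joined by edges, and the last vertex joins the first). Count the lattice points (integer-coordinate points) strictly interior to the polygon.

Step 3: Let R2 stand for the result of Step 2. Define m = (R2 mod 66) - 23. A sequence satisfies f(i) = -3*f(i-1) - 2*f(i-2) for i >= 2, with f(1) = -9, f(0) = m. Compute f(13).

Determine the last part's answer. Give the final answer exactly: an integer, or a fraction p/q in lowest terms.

270261

Step 1: total draws C(12,5) = 792; favorable C(7,4)*C(5,1) = 175; P = 175/792; answer 175/792
Step 2: R1 = 175/792; threaded value p + q = 967; c = -3; cross terms: (-3*2 - 28*10)=-286, (28*20 - 24*2)=512, (24*34 - 17*20)=476, (17*31 - -17*34)=1105, (-17*10 - -3*31)=-77; twice the area = |1730| = 1730; area = 865; boundary points = 1 + 2 + 7 + 1 + 7 = 18; strictly interior points = area - boundary/2 + 1 = 857; answer 857
Step 3: R2 = 857; m = 42; f(2) = -3*(-9) - 2*(42) = -57; iterating: f(2)=-57, f(3)=189, f(4)=-453, f(5)=981, f(6)=-2037, f(7)=4149, f(8)=-8373, f(9)=16821, f(10)=-33717, f(11)=67509, f(12)=-135093, f(13)=270261; answer 270261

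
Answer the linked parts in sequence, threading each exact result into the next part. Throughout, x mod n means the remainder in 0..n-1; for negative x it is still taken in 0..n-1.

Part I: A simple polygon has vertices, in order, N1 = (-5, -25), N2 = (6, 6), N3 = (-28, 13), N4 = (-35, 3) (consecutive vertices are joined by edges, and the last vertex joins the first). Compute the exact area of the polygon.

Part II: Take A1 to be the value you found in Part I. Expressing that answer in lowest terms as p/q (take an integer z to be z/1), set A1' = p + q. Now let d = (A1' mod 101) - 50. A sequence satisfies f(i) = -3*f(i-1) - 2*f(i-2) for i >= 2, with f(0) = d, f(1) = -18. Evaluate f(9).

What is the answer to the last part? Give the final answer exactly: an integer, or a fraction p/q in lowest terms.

-28068

Part I: cross terms: (-5*6 - 6*-25)=120, (6*13 - -28*6)=246, (-28*3 - -35*13)=371, (-35*-25 - -5*3)=890; twice the area = |1627| = 1627; area = 1627/2; answer 1627/2
Part II: A1 = 1627/2; threaded value p + q = 1629; d = -37; f(2) = -3*(-18) - 2*(-37) = 128; iterating: f(2)=128, f(3)=-348, f(4)=788, f(5)=-1668, f(6)=3428, f(7)=-6948, f(8)=13988, f(9)=-28068; answer -28068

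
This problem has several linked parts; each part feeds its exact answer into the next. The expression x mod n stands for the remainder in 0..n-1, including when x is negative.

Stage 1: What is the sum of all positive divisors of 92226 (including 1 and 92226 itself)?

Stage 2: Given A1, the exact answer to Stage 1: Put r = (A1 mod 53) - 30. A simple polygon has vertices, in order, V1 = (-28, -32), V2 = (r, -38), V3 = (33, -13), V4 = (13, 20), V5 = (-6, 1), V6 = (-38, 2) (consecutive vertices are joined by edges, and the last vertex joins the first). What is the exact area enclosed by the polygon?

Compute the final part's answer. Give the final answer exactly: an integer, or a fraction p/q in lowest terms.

Stage 1: 92226 = 2 * 3 * 19 * 809; sigma = (1 + 2) * (1 + 3) * (1 + 19) * (1 + 809) = 3 * 4 * 20 * 810 = 194400; answer 194400
Stage 2: A1 = 194400; r = 19; cross terms: (-28*-38 - 19*-32)=1672, (19*-13 - 33*-38)=1007, (33*20 - 13*-13)=829, (13*1 - -6*20)=133, (-6*2 - -38*1)=26, (-38*-32 - -28*2)=1272; twice the area = |4939| = 4939; area = 4939/2; answer 4939/2

4939/2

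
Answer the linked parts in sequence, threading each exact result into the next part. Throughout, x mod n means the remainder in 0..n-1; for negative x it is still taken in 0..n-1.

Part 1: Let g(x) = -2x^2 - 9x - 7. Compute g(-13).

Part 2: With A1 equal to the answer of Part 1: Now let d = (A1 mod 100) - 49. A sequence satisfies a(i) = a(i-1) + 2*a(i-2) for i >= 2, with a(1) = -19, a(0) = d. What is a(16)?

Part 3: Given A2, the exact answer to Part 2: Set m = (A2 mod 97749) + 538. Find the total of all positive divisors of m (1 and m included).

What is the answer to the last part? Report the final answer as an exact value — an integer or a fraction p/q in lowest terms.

106560

Part 1: -2*(-13)^2 - 9*(-13)^1 - 7 = (-338) + (117) + (-7) = -228; answer -228
Part 2: A1 = -228; d = 23; a(2) = 1*(-19) + 2*(23) = 27; iterating: a(2)=27, a(3)=-11, a(4)=43, a(5)=21, a(6)=107, a(7)=149, a(8)=363, a(9)=661, a(10)=1387, a(11)=2709, a(12)=5483, a(13)=10901, a(14)=21867, a(15)=43669, a(16)=87403; answer 87403
Part 3: A2 = 87403; m = 87941; 87941 = 7 * 17 * 739; sigma = (1 + 7) * (1 + 17) * (1 + 739) = 8 * 18 * 740 = 106560; answer 106560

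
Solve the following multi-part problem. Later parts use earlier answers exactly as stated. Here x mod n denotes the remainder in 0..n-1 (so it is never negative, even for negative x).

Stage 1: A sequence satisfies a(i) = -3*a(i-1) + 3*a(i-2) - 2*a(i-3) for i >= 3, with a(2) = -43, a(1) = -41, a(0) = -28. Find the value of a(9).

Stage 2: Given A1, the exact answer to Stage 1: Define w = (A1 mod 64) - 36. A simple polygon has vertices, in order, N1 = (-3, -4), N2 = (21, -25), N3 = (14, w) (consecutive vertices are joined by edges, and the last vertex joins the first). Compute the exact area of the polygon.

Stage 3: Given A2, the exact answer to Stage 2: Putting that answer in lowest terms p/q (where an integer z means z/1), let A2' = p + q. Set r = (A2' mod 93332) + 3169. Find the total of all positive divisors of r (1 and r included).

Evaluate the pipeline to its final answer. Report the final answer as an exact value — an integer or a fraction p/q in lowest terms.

Stage 1: a(3) = -3*(-43) + 3*(-41) - 2*(-28) = 62; iterating: a(3)=62, a(4)=-233, a(5)=971, a(6)=-3736, a(7)=14587, a(8)=-56911, a(9)=221966; answer 221966
Stage 2: A1 = 221966; w = -22; cross terms: (-3*-25 - 21*-4)=159, (21*-22 - 14*-25)=-112, (14*-4 - -3*-22)=-122; twice the area = |-75| = 75; area = 75/2; answer 75/2
Stage 3: A2 = 75/2; threaded value p + q = 77; r = 3246; 3246 = 2 * 3 * 541; sigma = (1 + 2) * (1 + 3) * (1 + 541) = 3 * 4 * 542 = 6504; answer 6504

6504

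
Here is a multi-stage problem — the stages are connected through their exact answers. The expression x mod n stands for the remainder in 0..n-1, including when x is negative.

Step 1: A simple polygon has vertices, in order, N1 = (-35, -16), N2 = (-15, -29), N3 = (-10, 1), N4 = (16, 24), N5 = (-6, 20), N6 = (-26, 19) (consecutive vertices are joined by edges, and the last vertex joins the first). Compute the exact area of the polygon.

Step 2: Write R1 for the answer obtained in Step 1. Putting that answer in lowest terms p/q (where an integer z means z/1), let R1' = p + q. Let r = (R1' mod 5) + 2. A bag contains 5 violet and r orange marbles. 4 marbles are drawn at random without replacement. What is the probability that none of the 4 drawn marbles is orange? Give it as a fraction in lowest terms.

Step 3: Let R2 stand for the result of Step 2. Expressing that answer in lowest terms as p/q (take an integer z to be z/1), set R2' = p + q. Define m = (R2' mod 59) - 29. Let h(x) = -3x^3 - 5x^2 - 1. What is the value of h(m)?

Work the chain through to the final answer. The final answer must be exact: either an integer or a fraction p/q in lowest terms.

11007

Step 1: cross terms: (-35*-29 - -15*-16)=775, (-15*1 - -10*-29)=-305, (-10*24 - 16*1)=-256, (16*20 - -6*24)=464, (-6*19 - -26*20)=406, (-26*-16 - -35*19)=1081; twice the area = |2165| = 2165; area = 2165/2; answer 2165/2
Step 2: R1 = 2165/2; threaded value p + q = 2167; r = 4; total draws C(9,4) = 126; favorable C(5,4) = 5; P = 5/126; answer 5/126
Step 3: R2 = 5/126; threaded value p + q = 131; m = -16; -3*(-16)^3 - 5*(-16)^2 - 1 = (12288) + (-1280) + (-1) = 11007; answer 11007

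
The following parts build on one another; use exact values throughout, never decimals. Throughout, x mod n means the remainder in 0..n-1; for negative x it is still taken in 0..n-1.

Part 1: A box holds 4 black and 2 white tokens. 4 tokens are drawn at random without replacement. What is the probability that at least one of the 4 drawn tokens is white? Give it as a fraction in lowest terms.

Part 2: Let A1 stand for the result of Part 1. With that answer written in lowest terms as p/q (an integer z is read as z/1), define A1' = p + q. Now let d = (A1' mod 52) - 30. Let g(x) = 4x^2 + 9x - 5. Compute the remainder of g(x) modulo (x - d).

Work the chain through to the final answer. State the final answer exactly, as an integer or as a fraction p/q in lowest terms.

Part 1: total draws C(6,4) = 15; complement C(4,4) = 1; favorable 15 - 1 = 14; P = 14/15; answer 14/15
Part 2: A1 = 14/15; threaded value p + q = 29; d = -1; remainder = value at the root: 4*(-1)^2 + 9*(-1)^1 - 5 = (4) + (-9) + (-5) = -10; answer -10

-10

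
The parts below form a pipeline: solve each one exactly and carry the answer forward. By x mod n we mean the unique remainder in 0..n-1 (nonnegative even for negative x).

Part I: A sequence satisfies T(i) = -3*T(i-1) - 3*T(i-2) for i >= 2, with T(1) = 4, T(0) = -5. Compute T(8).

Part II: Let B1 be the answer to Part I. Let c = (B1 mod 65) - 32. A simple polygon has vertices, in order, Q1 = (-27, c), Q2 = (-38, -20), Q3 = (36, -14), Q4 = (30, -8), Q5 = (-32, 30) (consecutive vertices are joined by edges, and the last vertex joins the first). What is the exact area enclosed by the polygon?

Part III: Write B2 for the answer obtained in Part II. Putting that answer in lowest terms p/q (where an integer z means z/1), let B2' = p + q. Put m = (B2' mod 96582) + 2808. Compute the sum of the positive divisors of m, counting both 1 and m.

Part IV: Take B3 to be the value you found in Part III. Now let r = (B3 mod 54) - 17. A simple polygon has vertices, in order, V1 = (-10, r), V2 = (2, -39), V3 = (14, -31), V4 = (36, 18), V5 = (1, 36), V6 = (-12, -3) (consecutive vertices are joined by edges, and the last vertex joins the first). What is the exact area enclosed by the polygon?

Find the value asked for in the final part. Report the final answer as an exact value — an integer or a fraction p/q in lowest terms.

Part I: T(2) = -3*(4) - 3*(-5) = 3; iterating: T(2)=3, T(3)=-21, T(4)=54, T(5)=-99, T(6)=135, T(7)=-108, T(8)=-81; answer -81
Part II: B1 = -81; c = 17; cross terms: (-27*-20 - -38*17)=1186, (-38*-14 - 36*-20)=1252, (36*-8 - 30*-14)=132, (30*30 - -32*-8)=644, (-32*17 - -27*30)=266; twice the area = |3480| = 3480; area = 1740; answer 1740
Part III: B2 = 1740; threaded value p + q = 1741; m = 4549; 4549 is prime, so its only divisors are 1 and 4549; sigma = 1 + 4549 = 4550; answer 4550
Part IV: B3 = 4550; r = -3; cross terms: (-10*-39 - 2*-3)=396, (2*-31 - 14*-39)=484, (14*18 - 36*-31)=1368, (36*36 - 1*18)=1278, (1*-3 - -12*36)=429, (-12*-3 - -10*-3)=6; twice the area = |3961| = 3961; area = 3961/2; answer 3961/2

3961/2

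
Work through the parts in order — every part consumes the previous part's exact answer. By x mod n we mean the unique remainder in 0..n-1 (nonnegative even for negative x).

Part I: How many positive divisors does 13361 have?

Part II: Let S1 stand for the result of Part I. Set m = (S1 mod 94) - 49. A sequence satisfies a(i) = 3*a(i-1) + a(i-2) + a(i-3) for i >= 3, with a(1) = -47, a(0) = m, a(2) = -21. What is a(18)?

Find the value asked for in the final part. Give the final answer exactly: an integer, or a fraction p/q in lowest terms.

-13513293941

Part I: 13361 = 31 * 431; number of divisors = (1+1) * (1+1) = 4; answer 4
Part II: S1 = 4; m = -45; a(3) = 3*(-21) + 1*(-47) + 1*(-45) = -155; iterating: a(3)=-155, a(4)=-533, a(5)=-1775, a(6)=-6013, a(7)=-20347, a(8)=-68829, a(9)=-232847, a(10)=-787717, a(11)=-2664827, a(12)=-9015045, a(13)=-30497679, a(14)=-103172909, a(15)=-349031451, a(16)=-1180764941, a(17)=-3994499183, a(18)=-13513293941; answer -13513293941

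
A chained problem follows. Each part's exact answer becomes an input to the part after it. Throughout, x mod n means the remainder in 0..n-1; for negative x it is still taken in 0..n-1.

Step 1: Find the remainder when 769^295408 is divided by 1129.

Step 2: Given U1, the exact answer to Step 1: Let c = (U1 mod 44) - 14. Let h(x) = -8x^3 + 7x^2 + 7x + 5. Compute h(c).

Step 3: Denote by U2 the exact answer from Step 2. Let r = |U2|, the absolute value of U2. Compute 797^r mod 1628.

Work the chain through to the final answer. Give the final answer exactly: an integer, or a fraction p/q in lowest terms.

597

Step 1: squarings mod 1129: 769^1=769, 769^2=894, 769^4=1033, 769^8=184, 769^16=1115, 769^32=196, 769^64=30, 769^128=900, 769^256=507, 769^512=766, 769^1024=805, 769^2048=1108, 769^4096=441, 769^8192=293, 769^16384=45, 769^32768=896, 769^65536=97, 769^131072=377, 769^262144=1004; 769^295408 = 769^16 * 769^32 * 769^64 * 769^128 * 769^256 * 769^32768 * 769^262144 = 917 (mod 1129); answer 917
Step 2: U1 = 917; c = 23; -8*(23)^3 + 7*(23)^2 + 7*(23)^1 + 5 = (-97336) + (3703) + (161) + (5) = -93467; answer -93467
Step 3: U2 = -93467; r = 93467; squarings mod 1628: 797^1=797, 797^2=289, 797^4=493, 797^8=477, 797^16=1237, 797^32=1477, 797^64=9, 797^128=81, 797^256=49, 797^512=773, 797^1024=53, 797^2048=1181, 797^4096=1193, 797^8192=377, 797^16384=493, 797^32768=477, 797^65536=1237; 797^93467 = 797^1 * 797^2 * 797^8 * 797^16 * 797^256 * 797^1024 * 797^2048 * 797^8192 * 797^16384 * 797^65536 = 597 (mod 1628); answer 597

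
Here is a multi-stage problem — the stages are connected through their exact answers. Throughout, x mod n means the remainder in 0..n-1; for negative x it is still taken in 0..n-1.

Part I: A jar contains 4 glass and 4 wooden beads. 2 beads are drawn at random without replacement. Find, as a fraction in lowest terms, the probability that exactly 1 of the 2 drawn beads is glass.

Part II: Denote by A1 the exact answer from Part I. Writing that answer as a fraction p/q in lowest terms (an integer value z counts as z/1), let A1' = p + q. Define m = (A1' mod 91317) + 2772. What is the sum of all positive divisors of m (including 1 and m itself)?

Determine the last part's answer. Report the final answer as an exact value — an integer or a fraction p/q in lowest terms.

3192

Part I: total draws C(8,2) = 28; favorable C(4,1)*C(4,1) = 16; P = 4/7; answer 4/7
Part II: A1 = 4/7; threaded value p + q = 11; m = 2783; 2783 = 11^2 * 23; sigma = (1 + 11 + 121) * (1 + 23) = 133 * 24 = 3192; answer 3192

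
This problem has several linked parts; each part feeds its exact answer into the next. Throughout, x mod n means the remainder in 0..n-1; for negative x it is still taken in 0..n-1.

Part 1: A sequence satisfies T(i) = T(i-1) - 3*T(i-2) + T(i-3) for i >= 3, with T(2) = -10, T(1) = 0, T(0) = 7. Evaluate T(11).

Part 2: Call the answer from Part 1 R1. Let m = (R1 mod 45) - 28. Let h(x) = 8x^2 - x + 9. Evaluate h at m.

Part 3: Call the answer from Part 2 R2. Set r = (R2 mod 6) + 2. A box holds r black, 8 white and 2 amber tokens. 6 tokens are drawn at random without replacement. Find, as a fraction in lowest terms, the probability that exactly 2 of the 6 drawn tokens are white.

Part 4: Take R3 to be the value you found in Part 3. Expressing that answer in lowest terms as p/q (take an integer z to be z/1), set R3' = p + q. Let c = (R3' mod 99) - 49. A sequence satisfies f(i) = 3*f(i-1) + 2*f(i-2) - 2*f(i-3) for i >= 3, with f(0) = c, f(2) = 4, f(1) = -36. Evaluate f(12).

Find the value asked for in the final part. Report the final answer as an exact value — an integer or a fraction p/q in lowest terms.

-4900114

Part 1: T(3) = 1*(-10) - 3*(0) + 1*(7) = -3; iterating: T(3)=-3, T(4)=27, T(5)=26, T(6)=-58, T(7)=-109, T(8)=91, T(9)=360, T(10)=-22, T(11)=-1011; answer -1011
Part 2: R1 = -1011; m = -4; 8*(-4)^2 - 1*(-4)^1 + 9 = (128) + (4) + (9) = 141; answer 141
Part 3: R2 = 141; r = 5; total draws C(15,6) = 5005; favorable C(8,2)*C(7,4) = 980; P = 28/143; answer 28/143
Part 4: R3 = 28/143; threaded value p + q = 171; c = 23; f(3) = 3*(4) + 2*(-36) - 2*(23) = -106; iterating: f(3)=-106, f(4)=-238, f(5)=-934, f(6)=-3066, f(7)=-10590, f(8)=-36034, f(9)=-123150, f(10)=-420338, f(11)=-1435246, f(12)=-4900114; answer -4900114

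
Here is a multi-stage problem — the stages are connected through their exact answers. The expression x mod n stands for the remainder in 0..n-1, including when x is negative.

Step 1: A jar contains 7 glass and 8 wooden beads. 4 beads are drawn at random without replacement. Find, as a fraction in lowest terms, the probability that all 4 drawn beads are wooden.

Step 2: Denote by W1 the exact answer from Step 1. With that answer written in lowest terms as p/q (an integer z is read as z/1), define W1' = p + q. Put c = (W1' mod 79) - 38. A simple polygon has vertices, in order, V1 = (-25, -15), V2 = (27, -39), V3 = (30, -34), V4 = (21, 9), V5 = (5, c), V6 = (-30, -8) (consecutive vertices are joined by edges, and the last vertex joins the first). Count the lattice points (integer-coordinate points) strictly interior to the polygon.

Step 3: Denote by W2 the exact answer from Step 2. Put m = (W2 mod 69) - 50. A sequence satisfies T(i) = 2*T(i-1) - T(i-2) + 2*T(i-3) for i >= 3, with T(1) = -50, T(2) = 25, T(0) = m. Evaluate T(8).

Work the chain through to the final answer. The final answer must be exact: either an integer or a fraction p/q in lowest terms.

-597

Step 1: total draws C(15,4) = 1365; favorable C(8,4) = 70; P = 2/39; answer 2/39
Step 2: W1 = 2/39; threaded value p + q = 41; c = 3; cross terms: (-25*-39 - 27*-15)=1380, (27*-34 - 30*-39)=252, (30*9 - 21*-34)=984, (21*3 - 5*9)=18, (5*-8 - -30*3)=50, (-30*-15 - -25*-8)=250; twice the area = |2934| = 2934; area = 1467; boundary points = 4 + 1 + 1 + 2 + 1 + 1 = 10; strictly interior points = area - boundary/2 + 1 = 1463; answer 1463
Step 3: W2 = 1463; m = -36; T(3) = 2*(25) - 1*(-50) + 2*(-36) = 28; iterating: T(3)=28, T(4)=-69, T(5)=-116, T(6)=-107, T(7)=-236, T(8)=-597; answer -597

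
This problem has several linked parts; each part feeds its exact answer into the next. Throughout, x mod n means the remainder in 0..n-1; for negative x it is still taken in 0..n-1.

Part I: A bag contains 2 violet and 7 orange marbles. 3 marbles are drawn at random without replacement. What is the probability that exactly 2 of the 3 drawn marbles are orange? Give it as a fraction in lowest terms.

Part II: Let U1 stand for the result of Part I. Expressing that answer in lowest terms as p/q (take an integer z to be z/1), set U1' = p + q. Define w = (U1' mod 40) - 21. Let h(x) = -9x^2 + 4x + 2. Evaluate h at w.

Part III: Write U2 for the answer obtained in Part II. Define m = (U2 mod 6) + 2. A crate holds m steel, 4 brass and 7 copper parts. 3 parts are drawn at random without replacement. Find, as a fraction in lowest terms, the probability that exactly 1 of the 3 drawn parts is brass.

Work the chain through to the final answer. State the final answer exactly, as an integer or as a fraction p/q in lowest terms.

44/91

Part I: total draws C(9,3) = 84; favorable C(7,2)*C(2,1) = 42; P = 1/2; answer 1/2
Part II: U1 = 1/2; threaded value p + q = 3; w = -18; -9*(-18)^2 + 4*(-18)^1 + 2 = (-2916) + (-72) + (2) = -2986; answer -2986
Part III: U2 = -2986; m = 4; total draws C(15,3) = 455; favorable C(4,1)*C(11,2) = 220; P = 44/91; answer 44/91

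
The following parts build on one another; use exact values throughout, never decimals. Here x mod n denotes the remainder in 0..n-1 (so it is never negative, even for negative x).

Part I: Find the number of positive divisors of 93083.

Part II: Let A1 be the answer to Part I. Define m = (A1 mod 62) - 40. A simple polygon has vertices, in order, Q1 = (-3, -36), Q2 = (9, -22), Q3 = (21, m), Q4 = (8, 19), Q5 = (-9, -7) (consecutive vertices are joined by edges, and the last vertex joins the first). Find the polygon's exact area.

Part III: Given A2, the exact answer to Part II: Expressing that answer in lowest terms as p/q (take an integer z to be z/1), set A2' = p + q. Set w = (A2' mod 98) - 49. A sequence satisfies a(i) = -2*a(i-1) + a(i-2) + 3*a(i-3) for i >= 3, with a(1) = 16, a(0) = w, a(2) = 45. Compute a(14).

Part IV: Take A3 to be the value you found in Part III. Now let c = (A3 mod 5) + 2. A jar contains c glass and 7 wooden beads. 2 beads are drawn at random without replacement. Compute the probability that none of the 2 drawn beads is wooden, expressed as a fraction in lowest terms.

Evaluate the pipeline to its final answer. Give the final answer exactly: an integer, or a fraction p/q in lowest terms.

Part I: 93083 is prime, so its only divisors are 1 and 93083; count = 2; answer 2
Part II: A1 = 2; m = -38; cross terms: (-3*-22 - 9*-36)=390, (9*-38 - 21*-22)=120, (21*19 - 8*-38)=703, (8*-7 - -9*19)=115, (-9*-36 - -3*-7)=303; twice the area = |1631| = 1631; area = 1631/2; answer 1631/2
Part III: A2 = 1631/2; threaded value p + q = 1633; w = 16; a(3) = -2*(45) + 1*(16) + 3*(16) = -26; iterating: a(3)=-26, a(4)=145, a(5)=-181, a(6)=429, a(7)=-604, a(8)=1094, a(9)=-1505, a(10)=2292, a(11)=-2807, a(12)=3391, a(13)=-2713, a(14)=396; answer 396
Part IV: A3 = 396; c = 3; total draws C(10,2) = 45; favorable C(3,2) = 3; P = 1/15; answer 1/15

1/15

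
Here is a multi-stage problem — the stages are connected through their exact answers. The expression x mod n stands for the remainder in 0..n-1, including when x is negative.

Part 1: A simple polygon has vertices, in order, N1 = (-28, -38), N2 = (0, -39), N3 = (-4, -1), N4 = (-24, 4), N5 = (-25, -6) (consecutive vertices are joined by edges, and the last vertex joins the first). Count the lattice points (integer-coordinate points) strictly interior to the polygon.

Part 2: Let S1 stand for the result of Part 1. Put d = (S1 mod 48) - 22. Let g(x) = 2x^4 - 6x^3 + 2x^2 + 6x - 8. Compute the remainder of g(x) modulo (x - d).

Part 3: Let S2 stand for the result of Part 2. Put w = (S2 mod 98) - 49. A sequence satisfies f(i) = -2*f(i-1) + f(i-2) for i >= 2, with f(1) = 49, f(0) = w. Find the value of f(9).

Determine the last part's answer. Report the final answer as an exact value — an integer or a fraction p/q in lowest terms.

Part 1: cross terms: (-28*-39 - 0*-38)=1092, (0*-1 - -4*-39)=-156, (-4*4 - -24*-1)=-40, (-24*-6 - -25*4)=244, (-25*-38 - -28*-6)=782; twice the area = |1922| = 1922; area = 961; boundary points = 1 + 2 + 5 + 1 + 1 = 10; strictly interior points = area - boundary/2 + 1 = 957; answer 957
Part 2: S1 = 957; d = 23; remainder = value at the root: 2*(23)^4 - 6*(23)^3 + 2*(23)^2 + 6*(23)^1 - 8 = (559682) + (-73002) + (1058) + (138) + (-8) = 487868; answer 487868
Part 3: S2 = 487868; w = -25; f(2) = -2*(49) + 1*(-25) = -123; iterating: f(2)=-123, f(3)=295, f(4)=-713, f(5)=1721, f(6)=-4155, f(7)=10031, f(8)=-24217, f(9)=58465; answer 58465

58465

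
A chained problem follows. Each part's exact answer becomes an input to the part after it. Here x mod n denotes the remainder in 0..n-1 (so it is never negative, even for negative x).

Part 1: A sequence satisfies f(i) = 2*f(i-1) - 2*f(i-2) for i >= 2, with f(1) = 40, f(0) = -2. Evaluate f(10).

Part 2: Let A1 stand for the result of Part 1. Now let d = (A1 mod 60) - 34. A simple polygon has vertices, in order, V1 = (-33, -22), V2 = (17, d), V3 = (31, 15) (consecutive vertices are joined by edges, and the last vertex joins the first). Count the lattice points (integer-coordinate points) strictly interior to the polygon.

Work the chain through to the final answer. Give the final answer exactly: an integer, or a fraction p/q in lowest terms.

Part 1: f(2) = 2*(40) - 2*(-2) = 84; iterating: f(2)=84, f(3)=88, f(4)=8, f(5)=-160, f(6)=-336, f(7)=-352, f(8)=-32, f(9)=640, f(10)=1344; answer 1344
Part 2: A1 = 1344; d = -10; cross terms: (-33*-10 - 17*-22)=704, (17*15 - 31*-10)=565, (31*-22 - -33*15)=-187; twice the area = |1082| = 1082; area = 541; boundary points = 2 + 1 + 1 = 4; strictly interior points = area - boundary/2 + 1 = 540; answer 540

540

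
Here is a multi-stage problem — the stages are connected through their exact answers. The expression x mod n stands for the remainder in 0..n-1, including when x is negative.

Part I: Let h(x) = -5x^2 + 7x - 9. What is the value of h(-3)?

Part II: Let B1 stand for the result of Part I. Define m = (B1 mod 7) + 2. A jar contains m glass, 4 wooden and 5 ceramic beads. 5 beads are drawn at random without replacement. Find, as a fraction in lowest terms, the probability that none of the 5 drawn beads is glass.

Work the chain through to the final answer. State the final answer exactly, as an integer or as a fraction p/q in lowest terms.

14/143

Part I: -5*(-3)^2 + 7*(-3)^1 - 9 = (-45) + (-21) + (-9) = -75; answer -75
Part II: B1 = -75; m = 4; total draws C(13,5) = 1287; favorable C(9,5) = 126; P = 14/143; answer 14/143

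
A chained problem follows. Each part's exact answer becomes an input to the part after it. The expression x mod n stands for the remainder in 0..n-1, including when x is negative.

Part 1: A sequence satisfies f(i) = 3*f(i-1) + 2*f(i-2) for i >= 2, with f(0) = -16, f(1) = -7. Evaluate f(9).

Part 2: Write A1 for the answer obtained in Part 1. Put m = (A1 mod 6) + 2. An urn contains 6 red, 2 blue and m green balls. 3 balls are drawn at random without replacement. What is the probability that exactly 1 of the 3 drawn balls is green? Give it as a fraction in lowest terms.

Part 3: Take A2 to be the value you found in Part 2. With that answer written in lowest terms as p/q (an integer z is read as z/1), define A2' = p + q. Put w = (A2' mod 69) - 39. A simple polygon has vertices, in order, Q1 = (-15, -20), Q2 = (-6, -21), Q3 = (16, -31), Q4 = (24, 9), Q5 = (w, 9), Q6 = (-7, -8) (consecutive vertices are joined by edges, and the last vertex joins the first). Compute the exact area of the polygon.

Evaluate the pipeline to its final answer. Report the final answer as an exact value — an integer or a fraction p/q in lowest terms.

Part 1: f(2) = 3*(-7) + 2*(-16) = -53; iterating: f(2)=-53, f(3)=-173, f(4)=-625, f(5)=-2221, f(6)=-7913, f(7)=-28181, f(8)=-100369, f(9)=-357469; answer -357469
Part 2: A1 = -357469; m = 7; total draws C(15,3) = 455; favorable C(7,1)*C(8,2) = 196; P = 28/65; answer 28/65
Part 3: A2 = 28/65; threaded value p + q = 93; w = -15; cross terms: (-15*-21 - -6*-20)=195, (-6*-31 - 16*-21)=522, (16*9 - 24*-31)=888, (24*9 - -15*9)=351, (-15*-8 - -7*9)=183, (-7*-20 - -15*-8)=20; twice the area = |2159| = 2159; area = 2159/2; answer 2159/2

2159/2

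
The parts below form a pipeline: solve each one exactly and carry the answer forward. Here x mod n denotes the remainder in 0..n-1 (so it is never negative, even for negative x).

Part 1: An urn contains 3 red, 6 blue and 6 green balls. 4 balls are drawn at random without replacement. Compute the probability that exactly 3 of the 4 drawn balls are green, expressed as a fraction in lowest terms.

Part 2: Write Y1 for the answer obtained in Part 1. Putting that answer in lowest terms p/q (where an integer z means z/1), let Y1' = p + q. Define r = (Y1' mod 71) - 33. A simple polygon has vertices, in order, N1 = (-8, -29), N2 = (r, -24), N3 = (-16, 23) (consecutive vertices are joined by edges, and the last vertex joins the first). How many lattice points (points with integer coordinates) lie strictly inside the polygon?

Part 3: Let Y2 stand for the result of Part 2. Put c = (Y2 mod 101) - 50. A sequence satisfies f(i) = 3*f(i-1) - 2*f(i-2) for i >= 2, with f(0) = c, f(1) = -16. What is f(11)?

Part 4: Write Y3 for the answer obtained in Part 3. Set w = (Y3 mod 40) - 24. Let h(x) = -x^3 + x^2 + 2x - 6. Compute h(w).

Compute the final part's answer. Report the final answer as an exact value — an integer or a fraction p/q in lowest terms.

-886

Part 1: total draws C(15,4) = 1365; favorable C(6,3)*C(9,1) = 180; P = 12/91; answer 12/91
Part 2: Y1 = 12/91; threaded value p + q = 103; r = -1; cross terms: (-8*-24 - -1*-29)=163, (-1*23 - -16*-24)=-407, (-16*-29 - -8*23)=648; twice the area = |404| = 404; area = 202; boundary points = 1 + 1 + 4 = 6; strictly interior points = area - boundary/2 + 1 = 200; answer 200
Part 3: Y2 = 200; c = 49; f(2) = 3*(-16) - 2*(49) = -146; iterating: f(2)=-146, f(3)=-406, f(4)=-926, f(5)=-1966, f(6)=-4046, f(7)=-8206, f(8)=-16526, f(9)=-33166, f(10)=-66446, f(11)=-133006; answer -133006
Part 4: Y3 = -133006; w = 10; -1*(10)^3 + 1*(10)^2 + 2*(10)^1 - 6 = (-1000) + (100) + (20) + (-6) = -886; answer -886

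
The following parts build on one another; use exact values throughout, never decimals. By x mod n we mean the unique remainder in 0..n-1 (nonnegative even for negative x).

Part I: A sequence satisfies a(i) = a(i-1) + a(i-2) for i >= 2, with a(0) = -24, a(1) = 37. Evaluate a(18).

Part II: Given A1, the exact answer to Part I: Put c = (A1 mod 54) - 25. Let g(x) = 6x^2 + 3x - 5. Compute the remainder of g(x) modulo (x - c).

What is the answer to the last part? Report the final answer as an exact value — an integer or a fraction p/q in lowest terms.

1390

Part I: a(2) = 1*(37) + 1*(-24) = 13; iterating: a(2)=13, a(3)=50, a(4)=63, a(5)=113, a(6)=176, a(7)=289, a(8)=465, a(9)=754, a(10)=1219, a(11)=1973, a(12)=3192, a(13)=5165, a(14)=8357, a(15)=13522, a(16)=21879, a(17)=35401, a(18)=57280; answer 57280
Part II: A1 = 57280; c = 15; remainder = value at the root: 6*(15)^2 + 3*(15)^1 - 5 = (1350) + (45) + (-5) = 1390; answer 1390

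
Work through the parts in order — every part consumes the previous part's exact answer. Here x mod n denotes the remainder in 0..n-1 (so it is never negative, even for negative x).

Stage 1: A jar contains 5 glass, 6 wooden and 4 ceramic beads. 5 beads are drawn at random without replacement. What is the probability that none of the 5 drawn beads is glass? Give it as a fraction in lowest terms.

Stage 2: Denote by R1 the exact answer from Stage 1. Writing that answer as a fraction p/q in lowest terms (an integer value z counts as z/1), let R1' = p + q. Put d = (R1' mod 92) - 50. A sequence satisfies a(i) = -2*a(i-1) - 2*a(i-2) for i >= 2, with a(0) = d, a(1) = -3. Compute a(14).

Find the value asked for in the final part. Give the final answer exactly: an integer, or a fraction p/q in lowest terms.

1280

Stage 1: total draws C(15,5) = 3003; favorable C(10,5) = 252; P = 12/143; answer 12/143
Stage 2: R1 = 12/143; threaded value p + q = 155; d = 13; a(2) = -2*(-3) - 2*(13) = -20; iterating: a(2)=-20, a(3)=46, a(4)=-52, a(5)=12, a(6)=80, a(7)=-184, a(8)=208, a(9)=-48, a(10)=-320, a(11)=736, a(12)=-832, a(13)=192, a(14)=1280; answer 1280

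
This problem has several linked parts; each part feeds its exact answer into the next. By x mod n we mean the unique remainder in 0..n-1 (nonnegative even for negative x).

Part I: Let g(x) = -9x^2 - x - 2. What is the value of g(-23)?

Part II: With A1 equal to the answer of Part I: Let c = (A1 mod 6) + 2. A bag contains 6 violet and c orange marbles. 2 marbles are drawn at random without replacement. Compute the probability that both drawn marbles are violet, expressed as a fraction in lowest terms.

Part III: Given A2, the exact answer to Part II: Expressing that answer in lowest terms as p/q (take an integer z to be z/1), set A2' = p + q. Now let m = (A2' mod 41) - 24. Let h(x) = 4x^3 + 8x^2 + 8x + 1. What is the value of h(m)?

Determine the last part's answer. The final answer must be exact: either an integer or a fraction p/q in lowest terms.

-38895

Part I: -9*(-23)^2 - 1*(-23)^1 - 2 = (-4761) + (23) + (-2) = -4740; answer -4740
Part II: A1 = -4740; c = 2; total draws C(8,2) = 28; favorable C(6,2) = 15; P = 15/28; answer 15/28
Part III: A2 = 15/28; threaded value p + q = 43; m = -22; 4*(-22)^3 + 8*(-22)^2 + 8*(-22)^1 + 1 = (-42592) + (3872) + (-176) + (1) = -38895; answer -38895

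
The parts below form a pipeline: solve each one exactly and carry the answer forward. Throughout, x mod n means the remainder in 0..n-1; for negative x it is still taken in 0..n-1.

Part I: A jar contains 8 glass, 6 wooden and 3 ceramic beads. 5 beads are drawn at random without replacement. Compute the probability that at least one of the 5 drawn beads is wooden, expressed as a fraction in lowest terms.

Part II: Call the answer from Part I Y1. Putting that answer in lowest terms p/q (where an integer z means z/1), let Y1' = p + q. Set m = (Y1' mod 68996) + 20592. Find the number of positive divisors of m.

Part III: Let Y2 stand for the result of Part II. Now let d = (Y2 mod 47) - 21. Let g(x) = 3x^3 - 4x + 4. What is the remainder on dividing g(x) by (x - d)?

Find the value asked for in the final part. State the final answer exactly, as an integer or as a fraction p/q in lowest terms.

-14667

Part I: total draws C(17,5) = 6188; complement C(11,5) = 462; favorable 6188 - 462 = 5726; P = 409/442; answer 409/442
Part II: Y1 = 409/442; threaded value p + q = 851; m = 21443; 21443 = 41 * 523; number of divisors = (1+1) * (1+1) = 4; answer 4
Part III: Y2 = 4; d = -17; remainder = value at the root: 3*(-17)^3 - 4*(-17)^1 + 4 = (-14739) + (68) + (4) = -14667; answer -14667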